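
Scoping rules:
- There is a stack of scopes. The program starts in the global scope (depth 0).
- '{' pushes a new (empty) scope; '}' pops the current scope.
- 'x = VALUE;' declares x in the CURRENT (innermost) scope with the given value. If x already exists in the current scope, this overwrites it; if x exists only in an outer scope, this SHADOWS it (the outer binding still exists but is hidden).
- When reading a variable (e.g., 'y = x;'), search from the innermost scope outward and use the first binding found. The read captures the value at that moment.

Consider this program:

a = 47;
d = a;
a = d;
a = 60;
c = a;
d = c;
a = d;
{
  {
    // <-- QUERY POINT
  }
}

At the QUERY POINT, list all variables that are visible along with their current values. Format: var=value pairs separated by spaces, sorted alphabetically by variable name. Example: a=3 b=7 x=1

Answer: a=60 c=60 d=60

Derivation:
Step 1: declare a=47 at depth 0
Step 2: declare d=(read a)=47 at depth 0
Step 3: declare a=(read d)=47 at depth 0
Step 4: declare a=60 at depth 0
Step 5: declare c=(read a)=60 at depth 0
Step 6: declare d=(read c)=60 at depth 0
Step 7: declare a=(read d)=60 at depth 0
Step 8: enter scope (depth=1)
Step 9: enter scope (depth=2)
Visible at query point: a=60 c=60 d=60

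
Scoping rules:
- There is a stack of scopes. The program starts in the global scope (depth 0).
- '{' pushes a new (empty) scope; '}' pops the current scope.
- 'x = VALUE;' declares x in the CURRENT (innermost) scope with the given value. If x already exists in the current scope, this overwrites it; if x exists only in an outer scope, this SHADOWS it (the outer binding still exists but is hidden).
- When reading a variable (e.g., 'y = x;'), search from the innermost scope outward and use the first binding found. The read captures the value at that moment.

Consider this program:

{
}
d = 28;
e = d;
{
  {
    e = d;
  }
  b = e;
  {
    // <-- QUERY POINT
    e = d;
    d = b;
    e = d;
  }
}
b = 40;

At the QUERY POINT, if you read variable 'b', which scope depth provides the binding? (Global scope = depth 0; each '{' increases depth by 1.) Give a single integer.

Step 1: enter scope (depth=1)
Step 2: exit scope (depth=0)
Step 3: declare d=28 at depth 0
Step 4: declare e=(read d)=28 at depth 0
Step 5: enter scope (depth=1)
Step 6: enter scope (depth=2)
Step 7: declare e=(read d)=28 at depth 2
Step 8: exit scope (depth=1)
Step 9: declare b=(read e)=28 at depth 1
Step 10: enter scope (depth=2)
Visible at query point: b=28 d=28 e=28

Answer: 1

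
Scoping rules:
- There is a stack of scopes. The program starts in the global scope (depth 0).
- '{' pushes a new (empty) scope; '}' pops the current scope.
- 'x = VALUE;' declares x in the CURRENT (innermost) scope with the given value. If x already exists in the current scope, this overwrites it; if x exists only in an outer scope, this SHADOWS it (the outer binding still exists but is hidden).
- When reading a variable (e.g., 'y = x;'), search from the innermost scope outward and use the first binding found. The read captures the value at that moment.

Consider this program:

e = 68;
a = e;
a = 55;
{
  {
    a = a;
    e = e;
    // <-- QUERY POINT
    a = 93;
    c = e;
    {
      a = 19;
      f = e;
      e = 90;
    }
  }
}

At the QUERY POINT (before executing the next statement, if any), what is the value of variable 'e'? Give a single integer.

Step 1: declare e=68 at depth 0
Step 2: declare a=(read e)=68 at depth 0
Step 3: declare a=55 at depth 0
Step 4: enter scope (depth=1)
Step 5: enter scope (depth=2)
Step 6: declare a=(read a)=55 at depth 2
Step 7: declare e=(read e)=68 at depth 2
Visible at query point: a=55 e=68

Answer: 68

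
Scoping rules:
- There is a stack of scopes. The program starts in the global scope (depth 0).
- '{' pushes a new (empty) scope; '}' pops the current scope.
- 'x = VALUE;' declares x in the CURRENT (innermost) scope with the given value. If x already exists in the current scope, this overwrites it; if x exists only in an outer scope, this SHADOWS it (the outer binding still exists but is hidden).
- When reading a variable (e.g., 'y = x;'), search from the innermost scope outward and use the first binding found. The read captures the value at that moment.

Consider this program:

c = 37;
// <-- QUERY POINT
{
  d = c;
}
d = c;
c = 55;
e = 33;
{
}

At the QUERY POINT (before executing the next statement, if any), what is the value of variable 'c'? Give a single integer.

Answer: 37

Derivation:
Step 1: declare c=37 at depth 0
Visible at query point: c=37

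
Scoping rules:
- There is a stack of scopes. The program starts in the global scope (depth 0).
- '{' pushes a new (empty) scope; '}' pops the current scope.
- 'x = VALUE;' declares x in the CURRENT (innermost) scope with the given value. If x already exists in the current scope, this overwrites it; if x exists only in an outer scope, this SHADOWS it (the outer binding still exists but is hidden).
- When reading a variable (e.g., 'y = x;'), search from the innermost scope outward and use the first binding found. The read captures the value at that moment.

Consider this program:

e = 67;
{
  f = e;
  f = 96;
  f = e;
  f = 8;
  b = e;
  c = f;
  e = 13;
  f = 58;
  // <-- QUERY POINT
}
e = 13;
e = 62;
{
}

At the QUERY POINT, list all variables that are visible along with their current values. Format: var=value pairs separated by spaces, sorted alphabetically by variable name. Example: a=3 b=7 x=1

Step 1: declare e=67 at depth 0
Step 2: enter scope (depth=1)
Step 3: declare f=(read e)=67 at depth 1
Step 4: declare f=96 at depth 1
Step 5: declare f=(read e)=67 at depth 1
Step 6: declare f=8 at depth 1
Step 7: declare b=(read e)=67 at depth 1
Step 8: declare c=(read f)=8 at depth 1
Step 9: declare e=13 at depth 1
Step 10: declare f=58 at depth 1
Visible at query point: b=67 c=8 e=13 f=58

Answer: b=67 c=8 e=13 f=58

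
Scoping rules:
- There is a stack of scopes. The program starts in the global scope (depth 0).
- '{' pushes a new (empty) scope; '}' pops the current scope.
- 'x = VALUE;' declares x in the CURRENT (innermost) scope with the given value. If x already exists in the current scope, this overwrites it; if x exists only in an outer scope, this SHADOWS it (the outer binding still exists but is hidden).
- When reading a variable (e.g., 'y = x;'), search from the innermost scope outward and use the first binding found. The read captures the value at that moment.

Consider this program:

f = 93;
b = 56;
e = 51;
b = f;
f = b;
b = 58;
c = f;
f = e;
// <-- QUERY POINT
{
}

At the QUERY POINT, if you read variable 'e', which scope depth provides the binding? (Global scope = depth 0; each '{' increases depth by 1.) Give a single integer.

Answer: 0

Derivation:
Step 1: declare f=93 at depth 0
Step 2: declare b=56 at depth 0
Step 3: declare e=51 at depth 0
Step 4: declare b=(read f)=93 at depth 0
Step 5: declare f=(read b)=93 at depth 0
Step 6: declare b=58 at depth 0
Step 7: declare c=(read f)=93 at depth 0
Step 8: declare f=(read e)=51 at depth 0
Visible at query point: b=58 c=93 e=51 f=51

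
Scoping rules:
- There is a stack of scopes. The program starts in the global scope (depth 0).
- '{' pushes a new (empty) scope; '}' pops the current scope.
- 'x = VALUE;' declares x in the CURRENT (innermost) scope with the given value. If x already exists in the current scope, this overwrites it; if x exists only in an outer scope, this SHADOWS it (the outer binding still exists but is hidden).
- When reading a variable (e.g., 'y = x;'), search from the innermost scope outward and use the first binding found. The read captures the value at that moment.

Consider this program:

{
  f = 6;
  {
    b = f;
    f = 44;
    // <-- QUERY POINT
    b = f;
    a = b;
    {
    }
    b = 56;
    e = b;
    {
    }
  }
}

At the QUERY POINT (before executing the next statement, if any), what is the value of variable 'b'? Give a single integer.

Answer: 6

Derivation:
Step 1: enter scope (depth=1)
Step 2: declare f=6 at depth 1
Step 3: enter scope (depth=2)
Step 4: declare b=(read f)=6 at depth 2
Step 5: declare f=44 at depth 2
Visible at query point: b=6 f=44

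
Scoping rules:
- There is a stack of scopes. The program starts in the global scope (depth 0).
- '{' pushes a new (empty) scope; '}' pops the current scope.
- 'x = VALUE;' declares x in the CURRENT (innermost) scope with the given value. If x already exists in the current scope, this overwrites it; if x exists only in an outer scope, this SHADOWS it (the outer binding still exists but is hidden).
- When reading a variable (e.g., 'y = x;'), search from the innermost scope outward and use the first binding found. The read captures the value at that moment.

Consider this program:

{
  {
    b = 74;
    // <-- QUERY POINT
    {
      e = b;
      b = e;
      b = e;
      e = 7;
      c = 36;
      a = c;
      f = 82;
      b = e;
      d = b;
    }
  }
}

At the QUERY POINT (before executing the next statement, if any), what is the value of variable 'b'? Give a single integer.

Step 1: enter scope (depth=1)
Step 2: enter scope (depth=2)
Step 3: declare b=74 at depth 2
Visible at query point: b=74

Answer: 74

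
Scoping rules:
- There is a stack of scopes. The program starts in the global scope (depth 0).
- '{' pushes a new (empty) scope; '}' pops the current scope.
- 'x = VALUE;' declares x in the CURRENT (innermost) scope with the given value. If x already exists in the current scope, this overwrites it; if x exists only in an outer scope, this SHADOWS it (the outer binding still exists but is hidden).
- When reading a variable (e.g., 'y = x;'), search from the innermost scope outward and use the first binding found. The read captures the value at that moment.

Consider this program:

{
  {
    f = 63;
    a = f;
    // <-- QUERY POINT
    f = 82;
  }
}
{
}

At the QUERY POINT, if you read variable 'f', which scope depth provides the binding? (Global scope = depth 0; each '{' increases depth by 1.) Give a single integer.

Step 1: enter scope (depth=1)
Step 2: enter scope (depth=2)
Step 3: declare f=63 at depth 2
Step 4: declare a=(read f)=63 at depth 2
Visible at query point: a=63 f=63

Answer: 2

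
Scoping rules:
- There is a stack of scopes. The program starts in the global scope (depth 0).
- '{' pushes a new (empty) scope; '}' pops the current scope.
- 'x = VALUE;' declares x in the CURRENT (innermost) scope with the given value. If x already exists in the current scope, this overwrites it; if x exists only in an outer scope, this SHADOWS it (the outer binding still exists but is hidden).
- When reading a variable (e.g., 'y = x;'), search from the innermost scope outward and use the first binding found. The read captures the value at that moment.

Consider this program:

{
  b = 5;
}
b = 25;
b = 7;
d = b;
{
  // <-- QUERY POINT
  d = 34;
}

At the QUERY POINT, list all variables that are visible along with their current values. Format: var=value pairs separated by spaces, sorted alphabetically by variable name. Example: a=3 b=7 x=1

Step 1: enter scope (depth=1)
Step 2: declare b=5 at depth 1
Step 3: exit scope (depth=0)
Step 4: declare b=25 at depth 0
Step 5: declare b=7 at depth 0
Step 6: declare d=(read b)=7 at depth 0
Step 7: enter scope (depth=1)
Visible at query point: b=7 d=7

Answer: b=7 d=7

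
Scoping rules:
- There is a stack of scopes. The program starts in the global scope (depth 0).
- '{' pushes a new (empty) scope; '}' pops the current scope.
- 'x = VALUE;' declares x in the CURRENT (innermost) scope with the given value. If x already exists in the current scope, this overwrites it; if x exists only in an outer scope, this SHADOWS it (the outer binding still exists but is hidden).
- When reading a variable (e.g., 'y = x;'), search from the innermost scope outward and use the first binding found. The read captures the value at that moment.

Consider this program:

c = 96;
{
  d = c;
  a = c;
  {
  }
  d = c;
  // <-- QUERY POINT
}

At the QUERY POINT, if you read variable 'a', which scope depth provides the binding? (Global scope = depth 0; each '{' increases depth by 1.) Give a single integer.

Answer: 1

Derivation:
Step 1: declare c=96 at depth 0
Step 2: enter scope (depth=1)
Step 3: declare d=(read c)=96 at depth 1
Step 4: declare a=(read c)=96 at depth 1
Step 5: enter scope (depth=2)
Step 6: exit scope (depth=1)
Step 7: declare d=(read c)=96 at depth 1
Visible at query point: a=96 c=96 d=96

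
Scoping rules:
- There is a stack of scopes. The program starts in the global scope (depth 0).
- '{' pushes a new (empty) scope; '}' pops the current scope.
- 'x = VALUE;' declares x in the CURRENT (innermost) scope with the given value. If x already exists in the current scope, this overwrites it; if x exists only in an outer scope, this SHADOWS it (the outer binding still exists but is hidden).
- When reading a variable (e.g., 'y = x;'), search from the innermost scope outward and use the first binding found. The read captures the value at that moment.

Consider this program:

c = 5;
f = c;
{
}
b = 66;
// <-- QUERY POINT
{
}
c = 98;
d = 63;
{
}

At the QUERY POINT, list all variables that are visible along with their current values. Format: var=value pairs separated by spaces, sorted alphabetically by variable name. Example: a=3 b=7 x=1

Answer: b=66 c=5 f=5

Derivation:
Step 1: declare c=5 at depth 0
Step 2: declare f=(read c)=5 at depth 0
Step 3: enter scope (depth=1)
Step 4: exit scope (depth=0)
Step 5: declare b=66 at depth 0
Visible at query point: b=66 c=5 f=5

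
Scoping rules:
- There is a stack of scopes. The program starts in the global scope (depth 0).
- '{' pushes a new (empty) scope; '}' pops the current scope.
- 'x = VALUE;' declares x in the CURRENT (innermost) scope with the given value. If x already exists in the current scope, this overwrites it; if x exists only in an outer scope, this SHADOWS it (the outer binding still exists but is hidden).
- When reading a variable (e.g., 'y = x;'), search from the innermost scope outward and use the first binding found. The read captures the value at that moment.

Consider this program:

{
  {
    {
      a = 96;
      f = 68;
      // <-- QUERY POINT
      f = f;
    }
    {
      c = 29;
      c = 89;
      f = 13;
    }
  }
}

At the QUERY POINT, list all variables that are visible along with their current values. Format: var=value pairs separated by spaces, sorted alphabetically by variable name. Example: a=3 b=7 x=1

Answer: a=96 f=68

Derivation:
Step 1: enter scope (depth=1)
Step 2: enter scope (depth=2)
Step 3: enter scope (depth=3)
Step 4: declare a=96 at depth 3
Step 5: declare f=68 at depth 3
Visible at query point: a=96 f=68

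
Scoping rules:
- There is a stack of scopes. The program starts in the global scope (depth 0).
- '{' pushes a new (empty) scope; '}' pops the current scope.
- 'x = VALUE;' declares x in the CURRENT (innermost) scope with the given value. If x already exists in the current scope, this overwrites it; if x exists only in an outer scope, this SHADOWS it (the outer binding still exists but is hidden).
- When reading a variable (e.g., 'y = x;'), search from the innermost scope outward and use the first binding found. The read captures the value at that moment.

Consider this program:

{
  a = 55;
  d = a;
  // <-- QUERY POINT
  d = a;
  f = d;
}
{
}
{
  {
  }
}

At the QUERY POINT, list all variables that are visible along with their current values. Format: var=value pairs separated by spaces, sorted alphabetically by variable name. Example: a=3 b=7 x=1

Step 1: enter scope (depth=1)
Step 2: declare a=55 at depth 1
Step 3: declare d=(read a)=55 at depth 1
Visible at query point: a=55 d=55

Answer: a=55 d=55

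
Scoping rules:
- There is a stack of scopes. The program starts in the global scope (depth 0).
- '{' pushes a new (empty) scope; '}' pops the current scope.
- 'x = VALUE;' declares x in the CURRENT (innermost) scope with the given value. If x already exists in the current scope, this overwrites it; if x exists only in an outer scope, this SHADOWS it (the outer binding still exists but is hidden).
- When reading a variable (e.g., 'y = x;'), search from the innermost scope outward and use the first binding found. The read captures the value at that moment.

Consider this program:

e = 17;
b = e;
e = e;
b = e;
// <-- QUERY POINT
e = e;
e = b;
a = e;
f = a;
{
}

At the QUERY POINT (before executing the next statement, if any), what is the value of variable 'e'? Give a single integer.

Answer: 17

Derivation:
Step 1: declare e=17 at depth 0
Step 2: declare b=(read e)=17 at depth 0
Step 3: declare e=(read e)=17 at depth 0
Step 4: declare b=(read e)=17 at depth 0
Visible at query point: b=17 e=17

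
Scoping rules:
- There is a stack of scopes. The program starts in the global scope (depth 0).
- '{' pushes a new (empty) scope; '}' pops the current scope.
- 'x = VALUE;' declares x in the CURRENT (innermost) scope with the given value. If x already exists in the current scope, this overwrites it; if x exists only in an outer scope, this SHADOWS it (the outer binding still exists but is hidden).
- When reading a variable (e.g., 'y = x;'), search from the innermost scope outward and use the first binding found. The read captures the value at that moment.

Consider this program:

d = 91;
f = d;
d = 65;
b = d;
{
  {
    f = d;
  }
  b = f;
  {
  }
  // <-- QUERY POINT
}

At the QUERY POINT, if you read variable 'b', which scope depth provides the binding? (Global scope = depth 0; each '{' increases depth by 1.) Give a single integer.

Answer: 1

Derivation:
Step 1: declare d=91 at depth 0
Step 2: declare f=(read d)=91 at depth 0
Step 3: declare d=65 at depth 0
Step 4: declare b=(read d)=65 at depth 0
Step 5: enter scope (depth=1)
Step 6: enter scope (depth=2)
Step 7: declare f=(read d)=65 at depth 2
Step 8: exit scope (depth=1)
Step 9: declare b=(read f)=91 at depth 1
Step 10: enter scope (depth=2)
Step 11: exit scope (depth=1)
Visible at query point: b=91 d=65 f=91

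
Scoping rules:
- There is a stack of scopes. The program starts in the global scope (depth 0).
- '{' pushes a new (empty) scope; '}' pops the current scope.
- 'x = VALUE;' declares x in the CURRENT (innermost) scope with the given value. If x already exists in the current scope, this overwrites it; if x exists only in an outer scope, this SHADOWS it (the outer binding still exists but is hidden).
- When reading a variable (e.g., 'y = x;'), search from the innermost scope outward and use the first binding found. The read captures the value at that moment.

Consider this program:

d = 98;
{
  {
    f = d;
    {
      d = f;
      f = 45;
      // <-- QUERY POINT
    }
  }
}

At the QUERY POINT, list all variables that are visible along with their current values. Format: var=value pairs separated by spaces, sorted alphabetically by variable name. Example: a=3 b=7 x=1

Step 1: declare d=98 at depth 0
Step 2: enter scope (depth=1)
Step 3: enter scope (depth=2)
Step 4: declare f=(read d)=98 at depth 2
Step 5: enter scope (depth=3)
Step 6: declare d=(read f)=98 at depth 3
Step 7: declare f=45 at depth 3
Visible at query point: d=98 f=45

Answer: d=98 f=45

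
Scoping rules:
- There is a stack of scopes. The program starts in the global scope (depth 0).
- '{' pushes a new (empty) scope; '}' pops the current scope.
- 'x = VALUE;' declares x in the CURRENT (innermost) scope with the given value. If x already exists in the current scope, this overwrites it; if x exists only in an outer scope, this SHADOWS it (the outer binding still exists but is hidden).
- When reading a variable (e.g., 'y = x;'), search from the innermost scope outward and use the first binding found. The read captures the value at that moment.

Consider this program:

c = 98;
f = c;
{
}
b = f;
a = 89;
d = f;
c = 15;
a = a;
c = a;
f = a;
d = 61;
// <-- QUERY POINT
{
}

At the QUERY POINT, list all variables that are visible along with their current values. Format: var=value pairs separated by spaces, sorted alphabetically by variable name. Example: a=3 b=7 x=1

Answer: a=89 b=98 c=89 d=61 f=89

Derivation:
Step 1: declare c=98 at depth 0
Step 2: declare f=(read c)=98 at depth 0
Step 3: enter scope (depth=1)
Step 4: exit scope (depth=0)
Step 5: declare b=(read f)=98 at depth 0
Step 6: declare a=89 at depth 0
Step 7: declare d=(read f)=98 at depth 0
Step 8: declare c=15 at depth 0
Step 9: declare a=(read a)=89 at depth 0
Step 10: declare c=(read a)=89 at depth 0
Step 11: declare f=(read a)=89 at depth 0
Step 12: declare d=61 at depth 0
Visible at query point: a=89 b=98 c=89 d=61 f=89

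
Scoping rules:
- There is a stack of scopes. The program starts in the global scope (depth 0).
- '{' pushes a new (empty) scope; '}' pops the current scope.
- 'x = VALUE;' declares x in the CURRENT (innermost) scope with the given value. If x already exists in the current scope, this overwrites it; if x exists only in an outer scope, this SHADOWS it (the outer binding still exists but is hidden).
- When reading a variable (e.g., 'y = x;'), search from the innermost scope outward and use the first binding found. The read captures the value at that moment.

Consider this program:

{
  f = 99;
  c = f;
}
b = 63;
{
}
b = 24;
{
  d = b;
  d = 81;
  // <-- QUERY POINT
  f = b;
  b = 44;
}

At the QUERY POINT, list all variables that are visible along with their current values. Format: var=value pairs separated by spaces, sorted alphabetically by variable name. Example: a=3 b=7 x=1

Step 1: enter scope (depth=1)
Step 2: declare f=99 at depth 1
Step 3: declare c=(read f)=99 at depth 1
Step 4: exit scope (depth=0)
Step 5: declare b=63 at depth 0
Step 6: enter scope (depth=1)
Step 7: exit scope (depth=0)
Step 8: declare b=24 at depth 0
Step 9: enter scope (depth=1)
Step 10: declare d=(read b)=24 at depth 1
Step 11: declare d=81 at depth 1
Visible at query point: b=24 d=81

Answer: b=24 d=81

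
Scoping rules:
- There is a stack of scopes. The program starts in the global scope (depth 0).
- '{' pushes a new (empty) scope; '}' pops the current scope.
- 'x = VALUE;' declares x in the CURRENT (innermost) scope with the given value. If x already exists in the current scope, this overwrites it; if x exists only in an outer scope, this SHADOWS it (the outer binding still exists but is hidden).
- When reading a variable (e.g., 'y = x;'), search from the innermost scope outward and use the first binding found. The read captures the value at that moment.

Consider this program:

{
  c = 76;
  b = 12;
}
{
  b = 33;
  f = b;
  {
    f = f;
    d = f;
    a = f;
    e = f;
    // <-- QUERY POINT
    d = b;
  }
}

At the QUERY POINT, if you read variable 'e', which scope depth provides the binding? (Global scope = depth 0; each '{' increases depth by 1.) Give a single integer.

Answer: 2

Derivation:
Step 1: enter scope (depth=1)
Step 2: declare c=76 at depth 1
Step 3: declare b=12 at depth 1
Step 4: exit scope (depth=0)
Step 5: enter scope (depth=1)
Step 6: declare b=33 at depth 1
Step 7: declare f=(read b)=33 at depth 1
Step 8: enter scope (depth=2)
Step 9: declare f=(read f)=33 at depth 2
Step 10: declare d=(read f)=33 at depth 2
Step 11: declare a=(read f)=33 at depth 2
Step 12: declare e=(read f)=33 at depth 2
Visible at query point: a=33 b=33 d=33 e=33 f=33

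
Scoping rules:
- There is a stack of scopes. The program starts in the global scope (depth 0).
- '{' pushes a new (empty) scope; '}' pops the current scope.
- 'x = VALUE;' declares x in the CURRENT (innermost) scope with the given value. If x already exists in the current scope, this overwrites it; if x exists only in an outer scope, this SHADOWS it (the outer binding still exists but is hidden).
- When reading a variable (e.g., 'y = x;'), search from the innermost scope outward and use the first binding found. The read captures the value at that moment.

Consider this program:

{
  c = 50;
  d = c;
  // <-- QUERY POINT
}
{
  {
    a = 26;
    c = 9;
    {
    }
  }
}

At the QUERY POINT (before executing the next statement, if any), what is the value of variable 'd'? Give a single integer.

Step 1: enter scope (depth=1)
Step 2: declare c=50 at depth 1
Step 3: declare d=(read c)=50 at depth 1
Visible at query point: c=50 d=50

Answer: 50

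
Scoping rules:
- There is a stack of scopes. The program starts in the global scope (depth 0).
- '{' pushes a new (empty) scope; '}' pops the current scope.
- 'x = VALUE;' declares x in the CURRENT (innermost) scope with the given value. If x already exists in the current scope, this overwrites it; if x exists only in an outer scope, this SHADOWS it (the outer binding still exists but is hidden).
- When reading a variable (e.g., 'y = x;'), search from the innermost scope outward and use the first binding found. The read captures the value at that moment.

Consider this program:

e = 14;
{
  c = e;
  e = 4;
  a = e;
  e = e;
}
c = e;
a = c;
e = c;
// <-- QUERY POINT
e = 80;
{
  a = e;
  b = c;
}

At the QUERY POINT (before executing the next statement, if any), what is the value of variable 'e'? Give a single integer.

Step 1: declare e=14 at depth 0
Step 2: enter scope (depth=1)
Step 3: declare c=(read e)=14 at depth 1
Step 4: declare e=4 at depth 1
Step 5: declare a=(read e)=4 at depth 1
Step 6: declare e=(read e)=4 at depth 1
Step 7: exit scope (depth=0)
Step 8: declare c=(read e)=14 at depth 0
Step 9: declare a=(read c)=14 at depth 0
Step 10: declare e=(read c)=14 at depth 0
Visible at query point: a=14 c=14 e=14

Answer: 14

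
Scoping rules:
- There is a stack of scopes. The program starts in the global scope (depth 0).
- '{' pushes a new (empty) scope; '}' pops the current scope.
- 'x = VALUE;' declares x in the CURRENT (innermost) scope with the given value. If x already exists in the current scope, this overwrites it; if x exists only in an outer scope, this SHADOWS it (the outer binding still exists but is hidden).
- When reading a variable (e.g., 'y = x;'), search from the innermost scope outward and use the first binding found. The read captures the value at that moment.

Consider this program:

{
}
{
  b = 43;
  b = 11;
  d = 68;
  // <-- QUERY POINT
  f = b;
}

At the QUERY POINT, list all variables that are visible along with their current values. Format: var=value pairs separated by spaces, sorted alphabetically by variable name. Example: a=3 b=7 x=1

Answer: b=11 d=68

Derivation:
Step 1: enter scope (depth=1)
Step 2: exit scope (depth=0)
Step 3: enter scope (depth=1)
Step 4: declare b=43 at depth 1
Step 5: declare b=11 at depth 1
Step 6: declare d=68 at depth 1
Visible at query point: b=11 d=68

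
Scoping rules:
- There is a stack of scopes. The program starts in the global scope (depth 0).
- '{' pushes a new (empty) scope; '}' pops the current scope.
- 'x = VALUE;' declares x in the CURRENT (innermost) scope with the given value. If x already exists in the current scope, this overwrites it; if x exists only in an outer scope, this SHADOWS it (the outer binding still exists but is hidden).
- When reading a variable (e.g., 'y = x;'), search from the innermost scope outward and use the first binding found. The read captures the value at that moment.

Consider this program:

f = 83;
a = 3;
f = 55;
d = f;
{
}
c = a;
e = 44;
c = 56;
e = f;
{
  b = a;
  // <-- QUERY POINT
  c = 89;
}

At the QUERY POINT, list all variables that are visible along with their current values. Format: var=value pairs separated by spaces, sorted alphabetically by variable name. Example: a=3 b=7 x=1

Step 1: declare f=83 at depth 0
Step 2: declare a=3 at depth 0
Step 3: declare f=55 at depth 0
Step 4: declare d=(read f)=55 at depth 0
Step 5: enter scope (depth=1)
Step 6: exit scope (depth=0)
Step 7: declare c=(read a)=3 at depth 0
Step 8: declare e=44 at depth 0
Step 9: declare c=56 at depth 0
Step 10: declare e=(read f)=55 at depth 0
Step 11: enter scope (depth=1)
Step 12: declare b=(read a)=3 at depth 1
Visible at query point: a=3 b=3 c=56 d=55 e=55 f=55

Answer: a=3 b=3 c=56 d=55 e=55 f=55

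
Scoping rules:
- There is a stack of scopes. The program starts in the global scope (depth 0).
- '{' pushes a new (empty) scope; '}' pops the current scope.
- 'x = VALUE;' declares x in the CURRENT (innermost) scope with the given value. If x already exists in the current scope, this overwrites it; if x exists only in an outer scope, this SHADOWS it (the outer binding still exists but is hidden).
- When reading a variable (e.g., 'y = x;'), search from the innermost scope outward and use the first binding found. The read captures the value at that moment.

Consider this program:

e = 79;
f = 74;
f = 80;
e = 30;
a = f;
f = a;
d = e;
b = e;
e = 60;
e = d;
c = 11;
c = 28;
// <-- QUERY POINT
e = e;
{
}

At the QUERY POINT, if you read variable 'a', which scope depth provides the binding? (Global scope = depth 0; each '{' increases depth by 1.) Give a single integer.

Answer: 0

Derivation:
Step 1: declare e=79 at depth 0
Step 2: declare f=74 at depth 0
Step 3: declare f=80 at depth 0
Step 4: declare e=30 at depth 0
Step 5: declare a=(read f)=80 at depth 0
Step 6: declare f=(read a)=80 at depth 0
Step 7: declare d=(read e)=30 at depth 0
Step 8: declare b=(read e)=30 at depth 0
Step 9: declare e=60 at depth 0
Step 10: declare e=(read d)=30 at depth 0
Step 11: declare c=11 at depth 0
Step 12: declare c=28 at depth 0
Visible at query point: a=80 b=30 c=28 d=30 e=30 f=80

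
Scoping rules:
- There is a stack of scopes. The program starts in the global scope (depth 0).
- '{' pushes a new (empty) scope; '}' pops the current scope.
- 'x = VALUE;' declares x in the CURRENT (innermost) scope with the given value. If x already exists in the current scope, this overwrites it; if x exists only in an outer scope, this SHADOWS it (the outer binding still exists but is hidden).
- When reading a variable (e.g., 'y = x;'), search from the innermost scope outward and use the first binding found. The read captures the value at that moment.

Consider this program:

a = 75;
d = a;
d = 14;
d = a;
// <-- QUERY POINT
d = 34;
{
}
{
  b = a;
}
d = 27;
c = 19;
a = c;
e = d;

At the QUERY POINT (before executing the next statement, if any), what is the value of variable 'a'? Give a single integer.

Answer: 75

Derivation:
Step 1: declare a=75 at depth 0
Step 2: declare d=(read a)=75 at depth 0
Step 3: declare d=14 at depth 0
Step 4: declare d=(read a)=75 at depth 0
Visible at query point: a=75 d=75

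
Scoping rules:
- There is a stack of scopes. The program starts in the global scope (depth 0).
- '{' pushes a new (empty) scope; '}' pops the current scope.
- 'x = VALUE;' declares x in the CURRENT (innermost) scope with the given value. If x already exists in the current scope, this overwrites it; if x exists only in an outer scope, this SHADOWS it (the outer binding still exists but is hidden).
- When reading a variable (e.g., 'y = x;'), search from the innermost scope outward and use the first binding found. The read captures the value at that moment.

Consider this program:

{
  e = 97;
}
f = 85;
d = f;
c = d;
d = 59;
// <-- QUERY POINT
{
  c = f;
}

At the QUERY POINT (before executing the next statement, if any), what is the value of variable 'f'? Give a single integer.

Step 1: enter scope (depth=1)
Step 2: declare e=97 at depth 1
Step 3: exit scope (depth=0)
Step 4: declare f=85 at depth 0
Step 5: declare d=(read f)=85 at depth 0
Step 6: declare c=(read d)=85 at depth 0
Step 7: declare d=59 at depth 0
Visible at query point: c=85 d=59 f=85

Answer: 85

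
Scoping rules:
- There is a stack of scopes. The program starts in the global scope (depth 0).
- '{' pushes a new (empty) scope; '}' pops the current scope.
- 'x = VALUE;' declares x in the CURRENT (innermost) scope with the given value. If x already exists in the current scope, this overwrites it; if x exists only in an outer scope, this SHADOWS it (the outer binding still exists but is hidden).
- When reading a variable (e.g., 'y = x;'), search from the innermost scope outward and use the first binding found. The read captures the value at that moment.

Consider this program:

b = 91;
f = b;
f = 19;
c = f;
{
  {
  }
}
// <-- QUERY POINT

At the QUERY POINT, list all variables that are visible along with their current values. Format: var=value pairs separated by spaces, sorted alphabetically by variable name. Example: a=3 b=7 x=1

Answer: b=91 c=19 f=19

Derivation:
Step 1: declare b=91 at depth 0
Step 2: declare f=(read b)=91 at depth 0
Step 3: declare f=19 at depth 0
Step 4: declare c=(read f)=19 at depth 0
Step 5: enter scope (depth=1)
Step 6: enter scope (depth=2)
Step 7: exit scope (depth=1)
Step 8: exit scope (depth=0)
Visible at query point: b=91 c=19 f=19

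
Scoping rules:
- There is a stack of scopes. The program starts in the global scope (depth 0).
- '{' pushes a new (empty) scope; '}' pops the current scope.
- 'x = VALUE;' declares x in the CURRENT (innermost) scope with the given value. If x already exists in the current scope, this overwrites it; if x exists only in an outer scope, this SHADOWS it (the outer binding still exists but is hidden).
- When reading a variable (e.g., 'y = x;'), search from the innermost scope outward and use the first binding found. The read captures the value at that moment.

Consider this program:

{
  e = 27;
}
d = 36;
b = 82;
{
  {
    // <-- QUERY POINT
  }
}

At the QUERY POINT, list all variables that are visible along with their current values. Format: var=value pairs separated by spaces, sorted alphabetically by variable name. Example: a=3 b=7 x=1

Answer: b=82 d=36

Derivation:
Step 1: enter scope (depth=1)
Step 2: declare e=27 at depth 1
Step 3: exit scope (depth=0)
Step 4: declare d=36 at depth 0
Step 5: declare b=82 at depth 0
Step 6: enter scope (depth=1)
Step 7: enter scope (depth=2)
Visible at query point: b=82 d=36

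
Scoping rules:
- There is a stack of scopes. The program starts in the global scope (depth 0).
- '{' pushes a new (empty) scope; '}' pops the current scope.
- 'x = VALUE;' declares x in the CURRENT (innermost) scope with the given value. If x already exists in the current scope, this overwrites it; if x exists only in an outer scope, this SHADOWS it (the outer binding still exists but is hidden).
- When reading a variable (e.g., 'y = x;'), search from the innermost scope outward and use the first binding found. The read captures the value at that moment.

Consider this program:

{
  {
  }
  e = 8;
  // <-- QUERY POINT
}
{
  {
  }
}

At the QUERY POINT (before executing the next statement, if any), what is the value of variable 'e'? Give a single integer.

Step 1: enter scope (depth=1)
Step 2: enter scope (depth=2)
Step 3: exit scope (depth=1)
Step 4: declare e=8 at depth 1
Visible at query point: e=8

Answer: 8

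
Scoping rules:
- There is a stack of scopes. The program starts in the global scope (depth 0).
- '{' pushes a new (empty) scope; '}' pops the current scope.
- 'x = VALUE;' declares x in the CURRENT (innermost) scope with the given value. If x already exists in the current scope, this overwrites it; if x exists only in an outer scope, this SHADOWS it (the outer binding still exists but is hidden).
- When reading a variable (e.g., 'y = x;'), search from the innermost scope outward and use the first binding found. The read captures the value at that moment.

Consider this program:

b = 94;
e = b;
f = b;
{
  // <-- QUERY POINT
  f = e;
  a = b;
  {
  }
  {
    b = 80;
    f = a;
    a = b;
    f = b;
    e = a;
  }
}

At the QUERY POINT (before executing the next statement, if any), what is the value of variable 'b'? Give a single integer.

Answer: 94

Derivation:
Step 1: declare b=94 at depth 0
Step 2: declare e=(read b)=94 at depth 0
Step 3: declare f=(read b)=94 at depth 0
Step 4: enter scope (depth=1)
Visible at query point: b=94 e=94 f=94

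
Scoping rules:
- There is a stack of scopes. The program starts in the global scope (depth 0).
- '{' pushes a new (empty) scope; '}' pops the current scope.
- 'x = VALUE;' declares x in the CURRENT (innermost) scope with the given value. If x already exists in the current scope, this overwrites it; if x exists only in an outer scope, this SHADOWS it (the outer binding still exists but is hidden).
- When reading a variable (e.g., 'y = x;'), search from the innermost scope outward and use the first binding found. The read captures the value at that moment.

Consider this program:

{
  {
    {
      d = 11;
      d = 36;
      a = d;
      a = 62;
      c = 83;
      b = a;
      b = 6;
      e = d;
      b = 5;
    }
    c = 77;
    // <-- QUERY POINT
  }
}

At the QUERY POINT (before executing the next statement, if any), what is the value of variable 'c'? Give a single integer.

Answer: 77

Derivation:
Step 1: enter scope (depth=1)
Step 2: enter scope (depth=2)
Step 3: enter scope (depth=3)
Step 4: declare d=11 at depth 3
Step 5: declare d=36 at depth 3
Step 6: declare a=(read d)=36 at depth 3
Step 7: declare a=62 at depth 3
Step 8: declare c=83 at depth 3
Step 9: declare b=(read a)=62 at depth 3
Step 10: declare b=6 at depth 3
Step 11: declare e=(read d)=36 at depth 3
Step 12: declare b=5 at depth 3
Step 13: exit scope (depth=2)
Step 14: declare c=77 at depth 2
Visible at query point: c=77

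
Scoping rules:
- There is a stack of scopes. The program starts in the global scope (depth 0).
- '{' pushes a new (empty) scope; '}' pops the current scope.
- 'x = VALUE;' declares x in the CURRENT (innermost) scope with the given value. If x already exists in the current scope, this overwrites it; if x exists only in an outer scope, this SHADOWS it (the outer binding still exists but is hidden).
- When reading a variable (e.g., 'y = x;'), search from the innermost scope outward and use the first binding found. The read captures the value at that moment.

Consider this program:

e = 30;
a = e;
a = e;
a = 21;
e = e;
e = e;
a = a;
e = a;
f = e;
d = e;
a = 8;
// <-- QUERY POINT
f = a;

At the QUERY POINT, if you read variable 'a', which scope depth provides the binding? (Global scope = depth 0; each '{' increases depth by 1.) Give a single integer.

Step 1: declare e=30 at depth 0
Step 2: declare a=(read e)=30 at depth 0
Step 3: declare a=(read e)=30 at depth 0
Step 4: declare a=21 at depth 0
Step 5: declare e=(read e)=30 at depth 0
Step 6: declare e=(read e)=30 at depth 0
Step 7: declare a=(read a)=21 at depth 0
Step 8: declare e=(read a)=21 at depth 0
Step 9: declare f=(read e)=21 at depth 0
Step 10: declare d=(read e)=21 at depth 0
Step 11: declare a=8 at depth 0
Visible at query point: a=8 d=21 e=21 f=21

Answer: 0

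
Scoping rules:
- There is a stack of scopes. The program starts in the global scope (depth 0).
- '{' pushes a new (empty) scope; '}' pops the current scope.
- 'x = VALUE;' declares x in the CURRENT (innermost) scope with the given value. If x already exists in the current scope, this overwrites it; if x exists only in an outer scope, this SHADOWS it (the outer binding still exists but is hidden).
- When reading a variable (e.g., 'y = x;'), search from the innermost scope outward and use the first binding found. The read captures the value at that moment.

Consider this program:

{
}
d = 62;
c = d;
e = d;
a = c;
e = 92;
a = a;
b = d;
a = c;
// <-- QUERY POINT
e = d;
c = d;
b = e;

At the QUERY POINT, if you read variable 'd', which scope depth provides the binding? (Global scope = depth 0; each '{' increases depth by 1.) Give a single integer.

Answer: 0

Derivation:
Step 1: enter scope (depth=1)
Step 2: exit scope (depth=0)
Step 3: declare d=62 at depth 0
Step 4: declare c=(read d)=62 at depth 0
Step 5: declare e=(read d)=62 at depth 0
Step 6: declare a=(read c)=62 at depth 0
Step 7: declare e=92 at depth 0
Step 8: declare a=(read a)=62 at depth 0
Step 9: declare b=(read d)=62 at depth 0
Step 10: declare a=(read c)=62 at depth 0
Visible at query point: a=62 b=62 c=62 d=62 e=92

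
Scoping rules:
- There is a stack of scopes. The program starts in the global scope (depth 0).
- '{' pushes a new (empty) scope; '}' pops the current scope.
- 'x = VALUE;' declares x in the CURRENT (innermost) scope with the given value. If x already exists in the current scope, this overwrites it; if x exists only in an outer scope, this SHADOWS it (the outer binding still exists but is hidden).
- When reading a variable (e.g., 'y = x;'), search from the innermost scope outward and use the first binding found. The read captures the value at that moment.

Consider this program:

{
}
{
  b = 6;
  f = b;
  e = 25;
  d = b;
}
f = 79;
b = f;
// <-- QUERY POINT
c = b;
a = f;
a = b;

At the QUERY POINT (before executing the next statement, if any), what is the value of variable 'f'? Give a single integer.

Answer: 79

Derivation:
Step 1: enter scope (depth=1)
Step 2: exit scope (depth=0)
Step 3: enter scope (depth=1)
Step 4: declare b=6 at depth 1
Step 5: declare f=(read b)=6 at depth 1
Step 6: declare e=25 at depth 1
Step 7: declare d=(read b)=6 at depth 1
Step 8: exit scope (depth=0)
Step 9: declare f=79 at depth 0
Step 10: declare b=(read f)=79 at depth 0
Visible at query point: b=79 f=79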